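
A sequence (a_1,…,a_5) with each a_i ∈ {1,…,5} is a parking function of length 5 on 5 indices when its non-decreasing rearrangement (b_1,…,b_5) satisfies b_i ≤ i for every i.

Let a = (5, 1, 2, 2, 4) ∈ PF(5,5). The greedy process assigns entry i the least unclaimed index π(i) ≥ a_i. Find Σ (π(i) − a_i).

Σπ = 5·6/2 = 15 (π permutes [5]); Σa = 5+1+2+2+4 = 14; disp = 15−14 = 1.

1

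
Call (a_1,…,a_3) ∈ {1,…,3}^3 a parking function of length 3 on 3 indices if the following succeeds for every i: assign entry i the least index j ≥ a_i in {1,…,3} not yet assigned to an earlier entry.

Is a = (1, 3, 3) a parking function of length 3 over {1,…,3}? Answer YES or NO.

Rearranged: b = (1, 3, 3).
  b_1=1 ≤ 1
  b_2=3 > 2
  fails at i=2 ⇒ NO

NO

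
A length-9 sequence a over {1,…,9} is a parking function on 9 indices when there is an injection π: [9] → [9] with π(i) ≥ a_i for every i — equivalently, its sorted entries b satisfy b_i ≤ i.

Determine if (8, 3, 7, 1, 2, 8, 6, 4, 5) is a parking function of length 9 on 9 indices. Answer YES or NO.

YES

Sorted: b = (1, 2, 3, 4, 5, 6, 7, 8, 8).
  b_1=1 ≤ 1
  b_2=2 ≤ 2
  b_3=3 ≤ 3
  b_4=4 ≤ 4
  b_5=5 ≤ 5
  b_6=6 ≤ 6
  b_7=7 ≤ 7
  b_8=8 ≤ 8
  b_9=8 ≤ 9
All bounds hold ⇒ YES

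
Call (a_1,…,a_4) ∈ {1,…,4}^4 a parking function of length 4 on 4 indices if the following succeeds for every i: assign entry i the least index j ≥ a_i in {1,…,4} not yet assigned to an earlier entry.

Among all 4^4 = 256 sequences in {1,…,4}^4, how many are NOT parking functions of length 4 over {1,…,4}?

#PF = (4+1−4)·(4+1)^{4−1} = 1×125 = 125 [KW]
Check (2,4,4,2) → sorted (2,2,4,4): b_1=2>1, not a PF.
Total 256; non-PF = 256−125 = 131

131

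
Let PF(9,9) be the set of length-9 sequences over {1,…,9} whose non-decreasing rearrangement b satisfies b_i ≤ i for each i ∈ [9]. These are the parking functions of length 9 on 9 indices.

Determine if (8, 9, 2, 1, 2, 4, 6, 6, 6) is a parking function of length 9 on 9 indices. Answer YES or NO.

Sorted: b = (1, 2, 2, 4, 6, 6, 6, 8, 9).
  b_1=1 ≤ 1
  b_2=2 ≤ 2
  b_3=2 ≤ 3
  b_4=4 ≤ 4
  b_5=6 > 5
  fails at i=5 ⇒ NO

NO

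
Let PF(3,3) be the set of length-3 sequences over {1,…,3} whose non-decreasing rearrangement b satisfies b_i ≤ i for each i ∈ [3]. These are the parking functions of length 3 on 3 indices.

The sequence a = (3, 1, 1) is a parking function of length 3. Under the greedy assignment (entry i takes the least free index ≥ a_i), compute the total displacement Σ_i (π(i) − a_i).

1

Σπ(i) = 1+…+3 = 6; Σa = 3+1+1 = 5; disp = 6−5 = 1.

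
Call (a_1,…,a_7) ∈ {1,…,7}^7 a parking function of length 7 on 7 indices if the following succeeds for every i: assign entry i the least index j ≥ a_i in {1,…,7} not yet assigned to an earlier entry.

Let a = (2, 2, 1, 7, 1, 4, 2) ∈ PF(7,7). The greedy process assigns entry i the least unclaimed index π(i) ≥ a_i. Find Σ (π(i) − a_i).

9

Σπ(i) = 1+…+7 = 28; Σa = 2+2+1+7+1+4+2 = 19; disp = 28−19 = 9.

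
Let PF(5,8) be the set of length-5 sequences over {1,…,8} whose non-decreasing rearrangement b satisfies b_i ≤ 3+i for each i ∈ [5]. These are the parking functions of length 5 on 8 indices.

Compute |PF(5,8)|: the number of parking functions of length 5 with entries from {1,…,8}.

26244

Count = (9−5)·9^(5−1) = 4×6561 = 26244
E.g. (3,3,4,2,8) → sorted (2,3,3,4,8): b_i ≤ 3+i ∀i, a PF.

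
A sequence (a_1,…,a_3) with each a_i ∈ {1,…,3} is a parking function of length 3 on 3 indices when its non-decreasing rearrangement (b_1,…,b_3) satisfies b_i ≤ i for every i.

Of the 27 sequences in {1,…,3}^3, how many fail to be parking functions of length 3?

11

Count = 1·4^2 = 1×16 = 16 (Pollak)
Check (3,3,3) → sorted (3,3,3): b_1=3>1, not a PF.
Total 27; non-PF = 27−16 = 11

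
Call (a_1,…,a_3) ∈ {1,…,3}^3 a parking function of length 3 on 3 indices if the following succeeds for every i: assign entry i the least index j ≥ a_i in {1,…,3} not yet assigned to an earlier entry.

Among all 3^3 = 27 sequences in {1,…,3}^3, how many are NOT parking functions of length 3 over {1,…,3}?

|PF(3,3)| = (4−3)·4^(3−1) = 1 · 16 = 16
Check (2,3,3) → sorted (2,3,3): b_1=2>1, not a PF.
Total 27; non-PF = 27−16 = 11

11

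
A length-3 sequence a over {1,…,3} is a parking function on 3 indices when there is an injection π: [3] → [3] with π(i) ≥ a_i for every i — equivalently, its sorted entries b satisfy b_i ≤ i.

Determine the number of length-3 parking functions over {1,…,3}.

16

|PF| = (3+1−3)·(3+1)^{3−1} = 1 · 16 = 16
One tuple (3,2,1) → sorted (1,2,3): b_i ≤ i ∀i, a PF.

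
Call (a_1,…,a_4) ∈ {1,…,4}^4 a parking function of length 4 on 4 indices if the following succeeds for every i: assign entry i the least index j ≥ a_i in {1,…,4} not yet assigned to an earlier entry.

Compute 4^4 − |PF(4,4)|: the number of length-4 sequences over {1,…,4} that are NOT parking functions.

131

|PF(4,4)| = (5−4)·5^(4−1) = 1×125 = 125 (Konheim–Weiss)
E.g. (3,4,2,4) → sorted (2,3,4,4): b_1=2>1, not a PF.
4^4 − 125 = 256 − 125 = 131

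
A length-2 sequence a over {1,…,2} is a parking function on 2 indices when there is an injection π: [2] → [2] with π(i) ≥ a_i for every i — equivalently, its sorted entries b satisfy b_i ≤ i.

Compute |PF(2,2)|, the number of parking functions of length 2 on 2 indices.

|PF(2,2)| = (2+1−2)·(2+1)^{2−1} = 1×3 = 3 [KW]
Check (1,1) → sorted (1,1): b_i ≤ i ∀i, a PF.

3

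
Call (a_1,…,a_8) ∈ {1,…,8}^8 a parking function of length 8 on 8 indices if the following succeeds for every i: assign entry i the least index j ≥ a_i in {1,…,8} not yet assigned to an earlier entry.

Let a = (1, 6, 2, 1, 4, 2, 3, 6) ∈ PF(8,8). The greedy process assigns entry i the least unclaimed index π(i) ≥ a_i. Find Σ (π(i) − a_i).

Σπ(i) = 1+…+8 = 36; Σa = 1+6+2+1+4+2+3+6 = 25; disp = 36−25 = 11.

11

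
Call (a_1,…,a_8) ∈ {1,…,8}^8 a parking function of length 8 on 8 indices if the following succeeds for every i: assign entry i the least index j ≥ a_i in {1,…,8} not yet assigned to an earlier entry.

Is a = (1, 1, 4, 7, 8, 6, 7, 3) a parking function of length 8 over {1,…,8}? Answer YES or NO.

Order a: b = (1, 1, 3, 4, 6, 7, 7, 8).
  b_1=1 ≤ 1
  b_2=1 ≤ 2
  b_3=3 ≤ 3
  b_4=4 ≤ 4
  b_5=6 > 5
  fails at i=5 ⇒ NO

NO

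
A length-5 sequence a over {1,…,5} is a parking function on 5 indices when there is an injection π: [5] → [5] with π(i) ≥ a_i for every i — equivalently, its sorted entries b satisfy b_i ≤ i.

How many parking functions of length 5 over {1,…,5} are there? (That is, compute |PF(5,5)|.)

1296

|PF(5,5)| = 1·6^4 = 1 · 1296 = 1296
One tuple (3,1,3,4,2) → sorted (1,2,3,3,4): b_i ≤ i ∀i, a PF.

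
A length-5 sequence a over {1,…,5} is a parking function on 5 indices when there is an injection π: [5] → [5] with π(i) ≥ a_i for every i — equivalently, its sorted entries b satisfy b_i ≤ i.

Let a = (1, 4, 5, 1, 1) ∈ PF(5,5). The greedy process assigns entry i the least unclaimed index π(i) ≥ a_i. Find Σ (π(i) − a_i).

3

Σπ = 5·6/2 = 15 (π permutes [5]); Σa = 1+4+5+1+1 = 12; disp = 15−12 = 3.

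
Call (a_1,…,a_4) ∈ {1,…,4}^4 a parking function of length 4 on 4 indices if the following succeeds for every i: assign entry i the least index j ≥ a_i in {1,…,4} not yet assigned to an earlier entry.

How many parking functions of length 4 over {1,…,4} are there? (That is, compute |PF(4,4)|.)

|PF| = (5−4)·5^(4−1) = 1×125 = 125 (Konheim–Weiss)
One tuple (4,1,2,3) → sorted (1,2,3,4): b_i ≤ i ∀i, a PF.

125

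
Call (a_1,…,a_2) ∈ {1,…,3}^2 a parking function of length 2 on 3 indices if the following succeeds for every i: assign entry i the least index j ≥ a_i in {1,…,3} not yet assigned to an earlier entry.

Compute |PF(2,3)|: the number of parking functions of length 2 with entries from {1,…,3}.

8

#PF = (3−2+1)·(3+1)^(2−1) = 2 · 4 = 8
Check (3,1) → sorted (1,3): b_i ≤ 1+i ∀i, a PF.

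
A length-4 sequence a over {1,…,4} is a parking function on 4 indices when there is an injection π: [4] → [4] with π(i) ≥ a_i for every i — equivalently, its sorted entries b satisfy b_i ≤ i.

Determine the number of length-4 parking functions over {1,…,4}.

125

|PF| = 1·5^3 = 1 · 125 = 125
Check (2,3,1,1) → sorted (1,1,2,3): b_i ≤ i ∀i, a PF.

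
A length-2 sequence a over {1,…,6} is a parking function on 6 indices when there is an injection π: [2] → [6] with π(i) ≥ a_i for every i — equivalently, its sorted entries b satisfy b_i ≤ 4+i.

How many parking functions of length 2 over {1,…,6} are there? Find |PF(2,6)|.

#PF = (6+1−2)·(6+1)^{2−1} = 5×7 = 35 [KW]
One tuple (5,3) → sorted (3,5): b_i ≤ 4+i ∀i, a PF.

35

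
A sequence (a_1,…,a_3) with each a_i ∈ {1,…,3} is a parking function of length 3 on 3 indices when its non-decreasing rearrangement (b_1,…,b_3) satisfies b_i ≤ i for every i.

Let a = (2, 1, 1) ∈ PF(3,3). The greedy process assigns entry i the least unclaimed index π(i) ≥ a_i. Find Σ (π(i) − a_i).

Σπ = 3·4/2 = 6 (π permutes [3]); Σa = 2+1+1 = 4; disp = 6−4 = 2.

2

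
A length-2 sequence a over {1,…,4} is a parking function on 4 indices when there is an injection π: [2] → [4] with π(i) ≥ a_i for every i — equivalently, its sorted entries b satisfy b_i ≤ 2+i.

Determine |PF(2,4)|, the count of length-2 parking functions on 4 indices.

15

Count = 3·5^1 = 3·5 = 15 [KW]
One tuple (1,1) → sorted (1,1): b_i ≤ 2+i ∀i, a PF.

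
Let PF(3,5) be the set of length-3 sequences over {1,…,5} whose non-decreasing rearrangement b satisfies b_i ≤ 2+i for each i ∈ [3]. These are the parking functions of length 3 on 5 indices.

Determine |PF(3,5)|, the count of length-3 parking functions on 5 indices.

#PF = (5−3+1)·(5+1)^(3−1) = 3·36 = 108 (Pollak)
E.g. (3,2,5) → sorted (2,3,5): b_i ≤ 2+i ∀i, a PF.

108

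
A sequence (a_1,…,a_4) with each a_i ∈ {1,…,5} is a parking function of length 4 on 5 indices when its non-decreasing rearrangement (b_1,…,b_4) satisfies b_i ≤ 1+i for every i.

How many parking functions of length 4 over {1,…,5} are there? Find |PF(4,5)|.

|PF| = (5−4+1)·(5+1)^(4−1) = 2 · 216 = 432 (Pollak)
Example (3,2,5,3) → sorted (2,3,3,5): b_i ≤ 1+i ∀i, a PF.

432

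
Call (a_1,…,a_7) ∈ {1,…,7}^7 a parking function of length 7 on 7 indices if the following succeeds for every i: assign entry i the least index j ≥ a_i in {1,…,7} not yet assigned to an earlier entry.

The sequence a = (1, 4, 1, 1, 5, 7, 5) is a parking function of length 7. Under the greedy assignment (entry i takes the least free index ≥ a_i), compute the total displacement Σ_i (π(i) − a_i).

4

Σπ(i) = 1+…+7 = 28; Σa = 1+4+1+1+5+7+5 = 24; disp = 28−24 = 4.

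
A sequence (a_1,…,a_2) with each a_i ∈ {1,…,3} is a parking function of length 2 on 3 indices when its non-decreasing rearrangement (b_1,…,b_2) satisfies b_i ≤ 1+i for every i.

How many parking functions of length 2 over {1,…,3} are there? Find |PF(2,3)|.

8

|PF(2,3)| = 2·4^1 = 2×4 = 8 (Konheim–Weiss)
Check (1,2) → sorted (1,2): b_i ≤ 1+i ∀i, a PF.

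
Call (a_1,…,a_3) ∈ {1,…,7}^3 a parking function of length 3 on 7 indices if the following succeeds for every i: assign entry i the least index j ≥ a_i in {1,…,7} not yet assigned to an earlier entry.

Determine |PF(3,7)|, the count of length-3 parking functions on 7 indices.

320

Count = 5·8^2 = 5 · 64 = 320
One tuple (4,5,7) → sorted (4,5,7): b_i ≤ 4+i ∀i, a PF.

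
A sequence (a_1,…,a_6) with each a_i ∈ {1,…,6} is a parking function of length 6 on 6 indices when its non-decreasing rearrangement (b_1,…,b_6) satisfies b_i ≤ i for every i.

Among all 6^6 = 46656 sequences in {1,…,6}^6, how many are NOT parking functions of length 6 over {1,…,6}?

29849

Count = (7−6)·7^(6−1) = 1×16807 = 16807 (Pollak)
Example (6,1,4,3,6,6) → sorted (1,3,4,6,6,6): b_2=3>2, not a PF.
So 46656 − 16807 = 29849 fail.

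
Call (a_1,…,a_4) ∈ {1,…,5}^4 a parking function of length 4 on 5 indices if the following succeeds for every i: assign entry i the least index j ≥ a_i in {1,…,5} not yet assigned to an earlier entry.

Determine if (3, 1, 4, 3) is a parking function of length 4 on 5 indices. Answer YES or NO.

YES

Sorted: b = (1, 3, 3, 4).
  b_1=1 ≤ 2
  b_2=3 ≤ 3
  b_3=3 ≤ 4
  b_4=4 ≤ 5
All bounds hold ⇒ YES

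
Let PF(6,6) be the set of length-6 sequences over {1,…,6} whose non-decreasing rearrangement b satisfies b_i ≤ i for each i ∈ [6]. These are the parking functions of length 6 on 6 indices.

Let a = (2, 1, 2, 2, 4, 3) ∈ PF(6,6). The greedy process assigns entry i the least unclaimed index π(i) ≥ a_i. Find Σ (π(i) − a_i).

Σπ = 21 ({1..6} each once); Σa = 2+1+2+2+4+3 = 14; disp = 21−14 = 7.

7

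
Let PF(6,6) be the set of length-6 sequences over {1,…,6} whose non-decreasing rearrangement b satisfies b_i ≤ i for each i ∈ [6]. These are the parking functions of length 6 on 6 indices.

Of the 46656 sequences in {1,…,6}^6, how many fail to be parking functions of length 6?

Count = (6+1−6)·(6+1)^{6−1} = 1 · 16807 = 16807 (Pollak)
Example (1,5,5,2,5,5) → sorted (1,2,5,5,5,5): b_3=5>3, not a PF.
6^6 − 16807 = 46656 − 16807 = 29849

29849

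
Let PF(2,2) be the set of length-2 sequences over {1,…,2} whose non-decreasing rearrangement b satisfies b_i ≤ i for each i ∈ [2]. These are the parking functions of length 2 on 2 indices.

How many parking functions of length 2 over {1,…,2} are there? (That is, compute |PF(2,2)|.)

3

Count = 1·3^1 = 1·3 = 3 (Pollak)
E.g. (1,1) → sorted (1,1): b_i ≤ i ∀i, a PF.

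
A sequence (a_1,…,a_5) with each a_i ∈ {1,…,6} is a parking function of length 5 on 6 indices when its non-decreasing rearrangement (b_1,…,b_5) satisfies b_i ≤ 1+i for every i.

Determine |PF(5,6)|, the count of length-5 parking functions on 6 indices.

|PF(5,6)| = (6−5+1)·(6+1)^(5−1) = 2·2401 = 4802 (Pollak)
E.g. (4,4,2,1,5) → sorted (1,2,4,4,5): b_i ≤ 1+i ∀i, a PF.

4802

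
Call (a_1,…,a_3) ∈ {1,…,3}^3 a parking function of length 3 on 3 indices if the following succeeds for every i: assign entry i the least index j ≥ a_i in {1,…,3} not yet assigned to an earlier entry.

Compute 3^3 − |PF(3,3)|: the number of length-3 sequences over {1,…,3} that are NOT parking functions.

Count = (3−3+1)·(3+1)^(3−1) = 1×16 = 16
Check (3,3,1) → sorted (1,3,3): b_2=3>2, not a PF.
3^3 − 16 = 27 − 16 = 11

11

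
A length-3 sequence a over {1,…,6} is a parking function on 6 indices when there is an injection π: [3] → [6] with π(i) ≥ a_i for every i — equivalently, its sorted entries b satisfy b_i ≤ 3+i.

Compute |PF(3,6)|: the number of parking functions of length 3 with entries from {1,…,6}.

196

|PF| = (7−3)·7^(3−1) = 4·49 = 196
One tuple (6,1,3) → sorted (1,3,6): b_i ≤ 3+i ∀i, a PF.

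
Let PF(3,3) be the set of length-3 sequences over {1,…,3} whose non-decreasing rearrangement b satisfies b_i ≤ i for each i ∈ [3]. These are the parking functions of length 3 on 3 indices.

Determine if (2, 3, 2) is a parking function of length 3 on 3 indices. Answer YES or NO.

NO

Rearranged: b = (2, 2, 3).
  b_1=2 > 1
  fails at i=1 ⇒ NO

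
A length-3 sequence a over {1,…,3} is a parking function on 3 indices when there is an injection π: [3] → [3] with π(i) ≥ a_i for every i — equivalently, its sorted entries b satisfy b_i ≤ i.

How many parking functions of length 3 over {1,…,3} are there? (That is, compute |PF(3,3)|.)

16

|PF(3,3)| = 1·4^2 = 1 · 16 = 16 (Konheim–Weiss)
One tuple (1,2,3) → sorted (1,2,3): b_i ≤ i ∀i, a PF.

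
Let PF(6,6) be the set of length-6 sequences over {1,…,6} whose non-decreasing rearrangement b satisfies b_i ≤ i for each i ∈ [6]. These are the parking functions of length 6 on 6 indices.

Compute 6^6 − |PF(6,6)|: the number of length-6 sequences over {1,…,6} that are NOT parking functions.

#PF = (6−6+1)·(6+1)^(6−1) = 1 · 16807 = 16807
Example (3,4,5,2,6,4) → sorted (2,3,4,4,5,6): b_1=2>1, not a PF.
So 46656 − 16807 = 29849 fail.

29849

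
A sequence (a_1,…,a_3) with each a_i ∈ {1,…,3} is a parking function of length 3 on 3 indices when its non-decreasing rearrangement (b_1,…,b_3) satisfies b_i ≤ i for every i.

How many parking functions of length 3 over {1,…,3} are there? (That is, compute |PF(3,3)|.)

16

|PF(3,3)| = (3+1−3)·(3+1)^{3−1} = 1·16 = 16
Example (2,1,3) → sorted (1,2,3): b_i ≤ i ∀i, a PF.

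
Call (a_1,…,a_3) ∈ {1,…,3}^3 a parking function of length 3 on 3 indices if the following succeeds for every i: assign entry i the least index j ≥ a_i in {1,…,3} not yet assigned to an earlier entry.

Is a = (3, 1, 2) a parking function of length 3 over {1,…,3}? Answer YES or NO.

Rearranged: b = (1, 2, 3).
  b_1=1 ≤ 1
  b_2=2 ≤ 2
  b_3=3 ≤ 3
All bounds hold ⇒ YES

YES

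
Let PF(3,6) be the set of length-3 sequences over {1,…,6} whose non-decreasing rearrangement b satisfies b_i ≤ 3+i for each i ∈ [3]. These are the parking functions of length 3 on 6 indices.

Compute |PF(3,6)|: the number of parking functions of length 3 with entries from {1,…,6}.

|PF| = (6−3+1)·(6+1)^(3−1) = 4 · 49 = 196 (Pollak)
E.g. (3,3,4) → sorted (3,3,4): b_i ≤ 3+i ∀i, a PF.

196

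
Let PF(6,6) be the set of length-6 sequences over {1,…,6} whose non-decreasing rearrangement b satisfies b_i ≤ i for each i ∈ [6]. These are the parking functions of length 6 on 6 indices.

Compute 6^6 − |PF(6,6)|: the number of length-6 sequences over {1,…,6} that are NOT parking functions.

#PF = (6+1−6)·(6+1)^{6−1} = 1 · 16807 = 16807 (Pollak)
Check (3,6,6,4,3,5) → sorted (3,3,4,5,6,6): b_1=3>1, not a PF.
So 46656 − 16807 = 29849 fail.

29849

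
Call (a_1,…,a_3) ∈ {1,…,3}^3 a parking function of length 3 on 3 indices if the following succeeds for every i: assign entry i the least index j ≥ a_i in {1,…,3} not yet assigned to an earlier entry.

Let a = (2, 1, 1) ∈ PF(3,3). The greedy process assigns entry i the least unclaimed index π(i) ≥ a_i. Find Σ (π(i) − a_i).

2

Σπ = 3·4/2 = 6 (π permutes [3]); Σa = 2+1+1 = 4; disp = 6−4 = 2.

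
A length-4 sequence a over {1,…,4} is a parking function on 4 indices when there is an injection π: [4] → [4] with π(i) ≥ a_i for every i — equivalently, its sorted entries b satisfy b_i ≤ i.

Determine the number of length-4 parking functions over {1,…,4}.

|PF| = (4−4+1)·(4+1)^(4−1) = 1 · 125 = 125 [KW]
Check (3,3,2,1) → sorted (1,2,3,3): b_i ≤ i ∀i, a PF.

125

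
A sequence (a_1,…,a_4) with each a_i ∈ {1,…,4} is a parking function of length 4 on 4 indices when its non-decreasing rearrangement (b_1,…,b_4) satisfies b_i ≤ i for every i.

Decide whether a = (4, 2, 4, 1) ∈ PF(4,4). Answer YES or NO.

NO

Rearranged: b = (1, 2, 4, 4).
  b_1=1 ≤ 1
  b_2=2 ≤ 2
  b_3=4 > 3
  fails at i=3 ⇒ NO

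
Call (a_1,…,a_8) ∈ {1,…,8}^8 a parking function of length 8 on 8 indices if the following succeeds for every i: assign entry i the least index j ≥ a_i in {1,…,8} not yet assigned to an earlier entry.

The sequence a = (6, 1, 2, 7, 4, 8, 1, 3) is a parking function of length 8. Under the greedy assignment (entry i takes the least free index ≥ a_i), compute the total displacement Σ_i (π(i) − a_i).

4

Σπ = 8·9/2 = 36 (π permutes [8]); Σa = 6+1+2+7+4+8+1+3 = 32; disp = 36−32 = 4.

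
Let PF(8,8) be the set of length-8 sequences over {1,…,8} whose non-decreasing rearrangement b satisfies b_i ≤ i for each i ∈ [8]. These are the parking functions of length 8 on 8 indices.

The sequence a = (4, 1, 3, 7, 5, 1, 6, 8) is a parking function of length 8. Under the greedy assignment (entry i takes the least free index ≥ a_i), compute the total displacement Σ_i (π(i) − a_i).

1

Σπ = 36 ({1..8} each once); Σa = 4+1+3+7+5+1+6+8 = 35; disp = 36−35 = 1.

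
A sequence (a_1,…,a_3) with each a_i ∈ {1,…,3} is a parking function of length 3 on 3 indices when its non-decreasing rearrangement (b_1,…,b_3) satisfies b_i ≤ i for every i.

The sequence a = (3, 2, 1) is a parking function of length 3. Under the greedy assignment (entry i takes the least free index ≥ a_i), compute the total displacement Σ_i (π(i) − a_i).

Σπ = 3·4/2 = 6 (π permutes [3]); Σa = 3+2+1 = 6; disp = 6−6 = 0.

0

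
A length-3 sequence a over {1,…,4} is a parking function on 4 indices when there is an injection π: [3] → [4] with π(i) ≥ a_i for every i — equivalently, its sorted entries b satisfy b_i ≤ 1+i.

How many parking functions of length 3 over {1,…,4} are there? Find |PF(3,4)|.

50

|PF(3,4)| = (5−3)·5^(3−1) = 2·25 = 50 [KW]
E.g. (2,1,4) → sorted (1,2,4): b_i ≤ 1+i ∀i, a PF.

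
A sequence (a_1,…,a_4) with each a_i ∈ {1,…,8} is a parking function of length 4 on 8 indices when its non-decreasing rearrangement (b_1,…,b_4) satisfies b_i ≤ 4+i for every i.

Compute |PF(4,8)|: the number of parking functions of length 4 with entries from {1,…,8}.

|PF| = (8+1−4)·(8+1)^{4−1} = 5×729 = 3645 [KW]
E.g. (5,7,4,4) → sorted (4,4,5,7): b_i ≤ 4+i ∀i, a PF.

3645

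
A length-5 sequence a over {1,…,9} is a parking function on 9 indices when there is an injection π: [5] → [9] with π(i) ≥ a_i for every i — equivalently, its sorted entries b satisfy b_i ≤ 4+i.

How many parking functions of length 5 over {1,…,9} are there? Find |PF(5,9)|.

Count = (9−5+1)·(9+1)^(5−1) = 5·10000 = 50000 [KW]
Check (7,5,9,4,6) → sorted (4,5,6,7,9): b_i ≤ 4+i ∀i, a PF.

50000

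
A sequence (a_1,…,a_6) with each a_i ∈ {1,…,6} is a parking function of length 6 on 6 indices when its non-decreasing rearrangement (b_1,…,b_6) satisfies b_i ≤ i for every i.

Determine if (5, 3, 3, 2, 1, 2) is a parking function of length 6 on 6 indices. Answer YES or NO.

YES

Rearranged: b = (1, 2, 2, 3, 3, 5).
  b_1=1 ≤ 1
  b_2=2 ≤ 2
  b_3=2 ≤ 3
  b_4=3 ≤ 4
  b_5=3 ≤ 5
  b_6=5 ≤ 6
All bounds hold ⇒ YES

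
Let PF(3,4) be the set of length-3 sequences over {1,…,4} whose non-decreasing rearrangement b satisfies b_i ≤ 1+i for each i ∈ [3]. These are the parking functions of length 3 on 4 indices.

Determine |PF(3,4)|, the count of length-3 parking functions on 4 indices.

|PF(3,4)| = (4+1−3)·(4+1)^{3−1} = 2×25 = 50
One tuple (4,3,1) → sorted (1,3,4): b_i ≤ 1+i ∀i, a PF.

50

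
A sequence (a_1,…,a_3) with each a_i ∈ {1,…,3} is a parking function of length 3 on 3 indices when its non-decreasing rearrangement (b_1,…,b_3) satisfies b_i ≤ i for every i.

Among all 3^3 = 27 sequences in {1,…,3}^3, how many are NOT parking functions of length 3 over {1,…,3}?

11

|PF| = (3+1−3)·(3+1)^{3−1} = 1 · 16 = 16 [KW]
E.g. (1,3,3) → sorted (1,3,3): b_2=3>2, not a PF.
Total 27; non-PF = 27−16 = 11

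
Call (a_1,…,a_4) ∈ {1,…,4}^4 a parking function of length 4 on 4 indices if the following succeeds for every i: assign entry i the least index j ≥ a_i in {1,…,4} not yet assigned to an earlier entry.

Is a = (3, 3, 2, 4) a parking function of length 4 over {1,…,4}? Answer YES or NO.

Sorted: b = (2, 3, 3, 4).
  b_1=2 > 1
  fails at i=1 ⇒ NO

NO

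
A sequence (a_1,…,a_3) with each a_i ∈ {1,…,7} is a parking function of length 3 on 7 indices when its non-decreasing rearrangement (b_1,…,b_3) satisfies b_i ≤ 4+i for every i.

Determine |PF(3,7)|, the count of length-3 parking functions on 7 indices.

320

Count = (7+1−3)·(7+1)^{3−1} = 5 · 64 = 320 (Pollak)
Check (6,4,7) → sorted (4,6,7): b_i ≤ 4+i ∀i, a PF.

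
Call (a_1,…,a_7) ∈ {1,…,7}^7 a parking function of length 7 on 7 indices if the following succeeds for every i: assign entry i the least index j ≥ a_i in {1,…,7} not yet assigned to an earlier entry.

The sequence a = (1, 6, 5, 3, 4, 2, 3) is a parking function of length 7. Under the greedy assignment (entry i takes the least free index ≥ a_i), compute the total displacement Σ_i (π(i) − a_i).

4

Σπ = 7·8/2 = 28 (π permutes [7]); Σa = 1+6+5+3+4+2+3 = 24; disp = 28−24 = 4.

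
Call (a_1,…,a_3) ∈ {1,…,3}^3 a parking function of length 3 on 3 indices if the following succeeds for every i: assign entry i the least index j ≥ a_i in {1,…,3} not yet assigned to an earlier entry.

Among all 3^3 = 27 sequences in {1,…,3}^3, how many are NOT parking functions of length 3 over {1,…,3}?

11

|PF(3,3)| = (4−3)·4^(3−1) = 1 · 16 = 16
Check (3,3,3) → sorted (3,3,3): b_1=3>1, not a PF.
3^3 − 16 = 27 − 16 = 11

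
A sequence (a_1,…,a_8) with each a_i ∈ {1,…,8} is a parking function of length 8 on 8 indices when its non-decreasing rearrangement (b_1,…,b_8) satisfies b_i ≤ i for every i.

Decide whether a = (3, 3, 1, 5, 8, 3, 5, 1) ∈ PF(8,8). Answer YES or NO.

YES

Rearranged: b = (1, 1, 3, 3, 3, 5, 5, 8).
  b_1=1 ≤ 1
  b_2=1 ≤ 2
  b_3=3 ≤ 3
  b_4=3 ≤ 4
  b_5=3 ≤ 5
  b_6=5 ≤ 6
  b_7=5 ≤ 7
  b_8=8 ≤ 8
All bounds hold ⇒ YES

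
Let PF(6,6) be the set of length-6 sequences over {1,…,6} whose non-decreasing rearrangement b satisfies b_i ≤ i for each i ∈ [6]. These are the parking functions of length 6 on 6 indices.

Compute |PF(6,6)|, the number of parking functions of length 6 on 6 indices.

Count = 1·7^5 = 1 · 16807 = 16807
One tuple (4,1,2,5,1,3) → sorted (1,1,2,3,4,5): b_i ≤ i ∀i, a PF.

16807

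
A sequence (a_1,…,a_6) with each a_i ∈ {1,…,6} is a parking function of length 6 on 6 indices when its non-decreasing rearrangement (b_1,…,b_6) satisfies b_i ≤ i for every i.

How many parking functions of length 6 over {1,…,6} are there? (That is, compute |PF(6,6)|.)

16807

#PF = 1·7^5 = 1 · 16807 = 16807 (Konheim–Weiss)
E.g. (1,2,3,4,1,2) → sorted (1,1,2,2,3,4): b_i ≤ i ∀i, a PF.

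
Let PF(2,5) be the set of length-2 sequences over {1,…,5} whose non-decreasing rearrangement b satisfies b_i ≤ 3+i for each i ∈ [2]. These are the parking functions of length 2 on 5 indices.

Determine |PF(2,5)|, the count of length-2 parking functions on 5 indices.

#PF = (5−2+1)·(5+1)^(2−1) = 4 · 6 = 24 (Pollak)
E.g. (2,5) → sorted (2,5): b_i ≤ 3+i ∀i, a PF.

24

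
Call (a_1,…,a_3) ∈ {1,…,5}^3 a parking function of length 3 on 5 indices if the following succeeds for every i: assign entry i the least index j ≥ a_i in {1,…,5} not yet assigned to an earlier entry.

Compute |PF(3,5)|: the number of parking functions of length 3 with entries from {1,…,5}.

Count = (5−3+1)·(5+1)^(3−1) = 3·36 = 108 [KW]
Check (2,5,3) → sorted (2,3,5): b_i ≤ 2+i ∀i, a PF.

108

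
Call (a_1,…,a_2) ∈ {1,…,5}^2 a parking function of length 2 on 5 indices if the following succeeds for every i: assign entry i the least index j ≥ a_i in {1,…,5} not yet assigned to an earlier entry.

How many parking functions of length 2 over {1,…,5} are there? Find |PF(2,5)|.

#PF = (6−2)·6^(2−1) = 4·6 = 24 [KW]
Check (2,4) → sorted (2,4): b_i ≤ 3+i ∀i, a PF.

24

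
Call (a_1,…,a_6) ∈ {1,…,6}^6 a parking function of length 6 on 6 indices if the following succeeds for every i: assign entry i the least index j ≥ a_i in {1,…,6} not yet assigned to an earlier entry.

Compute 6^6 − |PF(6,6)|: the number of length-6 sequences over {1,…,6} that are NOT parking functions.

|PF| = 1·7^5 = 1·16807 = 16807 (Konheim–Weiss)
E.g. (6,6,4,1,4,6) → sorted (1,4,4,6,6,6): b_2=4>2, not a PF.
So 46656 − 16807 = 29849 fail.

29849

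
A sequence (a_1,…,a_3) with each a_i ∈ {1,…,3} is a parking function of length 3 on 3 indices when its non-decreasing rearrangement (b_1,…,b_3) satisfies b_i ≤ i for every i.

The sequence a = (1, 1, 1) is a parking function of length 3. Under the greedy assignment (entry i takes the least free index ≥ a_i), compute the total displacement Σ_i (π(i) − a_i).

3

Σπ = 3·4/2 = 6 (π permutes [3]); Σa = 1+1+1 = 3; disp = 6−3 = 3.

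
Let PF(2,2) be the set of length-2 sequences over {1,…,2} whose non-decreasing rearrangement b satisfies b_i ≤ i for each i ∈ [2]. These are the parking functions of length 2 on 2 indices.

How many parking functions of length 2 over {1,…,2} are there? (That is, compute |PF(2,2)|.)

3

|PF| = (3−2)·3^(2−1) = 1 · 3 = 3 (Konheim–Weiss)
Example (1,1) → sorted (1,1): b_i ≤ i ∀i, a PF.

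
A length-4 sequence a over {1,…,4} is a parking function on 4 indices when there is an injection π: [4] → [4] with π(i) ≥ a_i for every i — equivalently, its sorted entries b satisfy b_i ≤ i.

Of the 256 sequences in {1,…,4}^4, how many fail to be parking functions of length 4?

131

|PF(4,4)| = (4+1−4)·(4+1)^{4−1} = 1·125 = 125 (Pollak)
E.g. (2,4,3,4) → sorted (2,3,4,4): b_1=2>1, not a PF.
So 256 − 125 = 131 fail.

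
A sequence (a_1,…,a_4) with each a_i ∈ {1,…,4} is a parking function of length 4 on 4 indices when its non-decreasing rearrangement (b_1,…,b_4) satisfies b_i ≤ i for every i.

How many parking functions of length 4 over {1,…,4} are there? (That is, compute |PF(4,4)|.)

|PF| = (5−4)·5^(4−1) = 1·125 = 125 (Konheim–Weiss)
E.g. (2,1,1,2) → sorted (1,1,2,2): b_i ≤ i ∀i, a PF.

125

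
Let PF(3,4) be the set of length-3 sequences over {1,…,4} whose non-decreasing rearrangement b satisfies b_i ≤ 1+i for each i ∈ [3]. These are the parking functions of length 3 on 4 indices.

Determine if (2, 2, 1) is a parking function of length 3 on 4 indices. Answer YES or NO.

YES

Sorted: b = (1, 2, 2).
  b_1=1 ≤ 2
  b_2=2 ≤ 3
  b_3=2 ≤ 4
All bounds hold ⇒ YES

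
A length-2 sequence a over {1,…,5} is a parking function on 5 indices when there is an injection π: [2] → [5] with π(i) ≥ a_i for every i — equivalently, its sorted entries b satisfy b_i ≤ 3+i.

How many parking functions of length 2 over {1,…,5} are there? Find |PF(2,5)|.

Count = 4·6^1 = 4·6 = 24 (Konheim–Weiss)
Example (1,1) → sorted (1,1): b_i ≤ 3+i ∀i, a PF.

24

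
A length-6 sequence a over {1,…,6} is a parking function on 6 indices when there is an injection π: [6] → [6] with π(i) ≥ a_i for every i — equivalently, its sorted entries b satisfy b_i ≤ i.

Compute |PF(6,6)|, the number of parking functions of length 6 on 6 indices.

16807

|PF(6,6)| = (6+1−6)·(6+1)^{6−1} = 1 · 16807 = 16807 (Konheim–Weiss)
One tuple (2,4,2,4,1,5) → sorted (1,2,2,4,4,5): b_i ≤ i ∀i, a PF.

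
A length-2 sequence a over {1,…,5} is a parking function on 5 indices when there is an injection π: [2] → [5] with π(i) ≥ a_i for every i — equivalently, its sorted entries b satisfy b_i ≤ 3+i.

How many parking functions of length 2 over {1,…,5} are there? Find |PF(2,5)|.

#PF = (5−2+1)·(5+1)^(2−1) = 4 · 6 = 24 (Pollak)
E.g. (1,5) → sorted (1,5): b_i ≤ 3+i ∀i, a PF.

24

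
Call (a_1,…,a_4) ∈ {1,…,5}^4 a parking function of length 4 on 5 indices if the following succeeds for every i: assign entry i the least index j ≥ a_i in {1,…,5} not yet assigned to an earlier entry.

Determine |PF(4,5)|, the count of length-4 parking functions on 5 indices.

432

#PF = 2·6^3 = 2·216 = 432 (Konheim–Weiss)
Example (3,2,3,5) → sorted (2,3,3,5): b_i ≤ 1+i ∀i, a PF.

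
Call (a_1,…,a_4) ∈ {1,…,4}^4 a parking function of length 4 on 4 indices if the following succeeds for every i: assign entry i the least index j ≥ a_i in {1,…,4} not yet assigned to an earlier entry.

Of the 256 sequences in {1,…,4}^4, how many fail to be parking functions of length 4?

|PF| = (5−4)·5^(4−1) = 1·125 = 125 [KW]
Example (1,4,3,4) → sorted (1,3,4,4): b_2=3>2, not a PF.
So 256 − 125 = 131 fail.

131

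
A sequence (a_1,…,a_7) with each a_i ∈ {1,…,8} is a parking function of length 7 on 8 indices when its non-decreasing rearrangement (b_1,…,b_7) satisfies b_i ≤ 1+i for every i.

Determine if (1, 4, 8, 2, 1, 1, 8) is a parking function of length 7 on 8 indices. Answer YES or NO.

Order a: b = (1, 1, 1, 2, 4, 8, 8).
  b_1=1 ≤ 2
  b_2=1 ≤ 3
  b_3=1 ≤ 4
  b_4=2 ≤ 5
  b_5=4 ≤ 6
  b_6=8 > 7
  fails at i=6 ⇒ NO

NO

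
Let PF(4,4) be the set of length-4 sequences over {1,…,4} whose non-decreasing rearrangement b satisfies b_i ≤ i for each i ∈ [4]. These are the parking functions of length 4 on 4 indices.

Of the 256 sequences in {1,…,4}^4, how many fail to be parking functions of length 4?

Count = (5−4)·5^(4−1) = 1·125 = 125
Example (3,4,2,4) → sorted (2,3,4,4): b_1=2>1, not a PF.
4^4 − 125 = 256 − 125 = 131

131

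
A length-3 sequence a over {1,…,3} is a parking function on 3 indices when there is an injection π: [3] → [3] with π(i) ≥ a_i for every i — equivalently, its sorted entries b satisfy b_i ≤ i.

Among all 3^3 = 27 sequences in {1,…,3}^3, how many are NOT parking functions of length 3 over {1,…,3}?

11

|PF| = (4−3)·4^(3−1) = 1 · 16 = 16
One tuple (3,2,2) → sorted (2,2,3): b_1=2>1, not a PF.
3^3 − 16 = 27 − 16 = 11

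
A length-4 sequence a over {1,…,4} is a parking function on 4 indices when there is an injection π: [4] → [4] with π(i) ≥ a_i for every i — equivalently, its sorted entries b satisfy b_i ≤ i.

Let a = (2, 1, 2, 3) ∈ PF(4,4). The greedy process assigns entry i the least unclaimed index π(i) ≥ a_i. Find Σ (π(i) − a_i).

Σπ = 4·5/2 = 10 (π permutes [4]); Σa = 2+1+2+3 = 8; disp = 10−8 = 2.

2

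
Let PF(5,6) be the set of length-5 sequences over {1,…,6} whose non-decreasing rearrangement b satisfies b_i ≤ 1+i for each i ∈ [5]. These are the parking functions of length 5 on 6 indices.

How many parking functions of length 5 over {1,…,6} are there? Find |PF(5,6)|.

|PF(5,6)| = 2·7^4 = 2×2401 = 4802
E.g. (2,1,3,4,6) → sorted (1,2,3,4,6): b_i ≤ 1+i ∀i, a PF.

4802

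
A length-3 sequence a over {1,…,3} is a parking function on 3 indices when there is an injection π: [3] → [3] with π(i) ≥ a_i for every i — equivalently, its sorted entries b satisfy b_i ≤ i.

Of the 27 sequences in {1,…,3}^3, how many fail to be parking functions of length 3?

11

|PF(3,3)| = (3−3+1)·(3+1)^(3−1) = 1×16 = 16 (Pollak)
Check (3,1,3) → sorted (1,3,3): b_2=3>2, not a PF.
So 27 − 16 = 11 fail.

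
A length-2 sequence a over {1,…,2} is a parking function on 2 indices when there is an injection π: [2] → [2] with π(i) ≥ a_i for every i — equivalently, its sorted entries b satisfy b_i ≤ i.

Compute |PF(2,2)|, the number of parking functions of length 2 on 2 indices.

|PF| = 1·3^1 = 1×3 = 3 [KW]
One tuple (2,1) → sorted (1,2): b_i ≤ i ∀i, a PF.

3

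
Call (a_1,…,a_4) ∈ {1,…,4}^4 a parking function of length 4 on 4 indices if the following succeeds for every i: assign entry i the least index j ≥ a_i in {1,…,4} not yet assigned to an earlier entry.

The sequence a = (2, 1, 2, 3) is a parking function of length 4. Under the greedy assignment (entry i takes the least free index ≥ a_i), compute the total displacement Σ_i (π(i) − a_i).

Σπ(i) = 1+…+4 = 10; Σa = 2+1+2+3 = 8; disp = 10−8 = 2.

2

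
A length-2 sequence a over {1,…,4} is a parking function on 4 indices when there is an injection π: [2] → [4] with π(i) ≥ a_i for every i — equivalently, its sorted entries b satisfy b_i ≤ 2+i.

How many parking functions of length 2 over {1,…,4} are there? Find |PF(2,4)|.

Count = (5−2)·5^(2−1) = 3×5 = 15 (Pollak)
Example (3,4) → sorted (3,4): b_i ≤ 2+i ∀i, a PF.

15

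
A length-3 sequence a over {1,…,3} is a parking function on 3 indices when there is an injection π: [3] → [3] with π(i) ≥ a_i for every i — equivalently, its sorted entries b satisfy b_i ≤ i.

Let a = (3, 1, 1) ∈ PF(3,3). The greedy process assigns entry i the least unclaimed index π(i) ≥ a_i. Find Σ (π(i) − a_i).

Σπ = 6 ({1..3} each once); Σa = 3+1+1 = 5; disp = 6−5 = 1.

1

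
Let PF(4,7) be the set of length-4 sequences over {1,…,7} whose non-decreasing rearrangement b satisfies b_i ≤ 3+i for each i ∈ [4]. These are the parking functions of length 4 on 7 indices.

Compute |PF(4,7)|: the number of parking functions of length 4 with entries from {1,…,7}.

|PF| = (7+1−4)·(7+1)^{4−1} = 4·512 = 2048
One tuple (3,6,4,3) → sorted (3,3,4,6): b_i ≤ 3+i ∀i, a PF.

2048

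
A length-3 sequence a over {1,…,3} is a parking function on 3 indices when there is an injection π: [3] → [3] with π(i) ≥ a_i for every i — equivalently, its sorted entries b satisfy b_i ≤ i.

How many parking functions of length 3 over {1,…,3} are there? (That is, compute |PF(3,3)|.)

#PF = (3+1−3)·(3+1)^{3−1} = 1 · 16 = 16 [KW]
E.g. (2,1,3) → sorted (1,2,3): b_i ≤ i ∀i, a PF.

16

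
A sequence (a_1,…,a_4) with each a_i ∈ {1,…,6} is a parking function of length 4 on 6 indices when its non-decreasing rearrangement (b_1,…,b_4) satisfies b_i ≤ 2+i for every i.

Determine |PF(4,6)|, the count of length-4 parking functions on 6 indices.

1029

#PF = (6+1−4)·(6+1)^{4−1} = 3·343 = 1029 (Konheim–Weiss)
One tuple (2,1,4,4) → sorted (1,2,4,4): b_i ≤ 2+i ∀i, a PF.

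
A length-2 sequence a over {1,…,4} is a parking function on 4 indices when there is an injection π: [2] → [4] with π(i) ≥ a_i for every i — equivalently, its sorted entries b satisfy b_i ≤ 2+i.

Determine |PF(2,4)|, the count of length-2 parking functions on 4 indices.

15

Count = 3·5^1 = 3 · 5 = 15 (Konheim–Weiss)
E.g. (4,1) → sorted (1,4): b_i ≤ 2+i ∀i, a PF.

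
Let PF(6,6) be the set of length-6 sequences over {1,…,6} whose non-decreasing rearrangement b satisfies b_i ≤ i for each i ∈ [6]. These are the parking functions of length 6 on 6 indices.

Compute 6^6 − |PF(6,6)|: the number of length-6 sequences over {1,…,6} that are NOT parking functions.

|PF(6,6)| = (6+1−6)·(6+1)^{6−1} = 1·16807 = 16807 [KW]
Check (6,6,5,5,3,4) → sorted (3,4,5,5,6,6): b_1=3>1, not a PF.
So 46656 − 16807 = 29849 fail.

29849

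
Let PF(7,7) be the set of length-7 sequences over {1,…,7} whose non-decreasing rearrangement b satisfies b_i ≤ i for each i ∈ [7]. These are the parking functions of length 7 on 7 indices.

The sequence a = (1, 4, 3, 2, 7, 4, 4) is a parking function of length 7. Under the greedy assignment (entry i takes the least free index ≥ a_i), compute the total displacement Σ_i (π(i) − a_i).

3

Σπ = 7·8/2 = 28 (π permutes [7]); Σa = 1+4+3+2+7+4+4 = 25; disp = 28−25 = 3.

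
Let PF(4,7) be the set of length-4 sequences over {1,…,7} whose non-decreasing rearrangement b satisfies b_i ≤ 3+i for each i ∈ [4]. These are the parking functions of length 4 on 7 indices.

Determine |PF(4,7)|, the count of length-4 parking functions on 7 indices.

Count = 4·8^3 = 4×512 = 2048 (Pollak)
Example (1,4,7,5) → sorted (1,4,5,7): b_i ≤ 3+i ∀i, a PF.

2048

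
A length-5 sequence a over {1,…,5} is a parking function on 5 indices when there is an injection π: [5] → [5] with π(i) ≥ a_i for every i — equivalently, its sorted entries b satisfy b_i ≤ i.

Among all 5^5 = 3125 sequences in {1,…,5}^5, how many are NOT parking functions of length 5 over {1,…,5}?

1829

|PF| = (5−5+1)·(5+1)^(5−1) = 1·1296 = 1296
Example (4,5,5,5,3) → sorted (3,4,5,5,5): b_1=3>1, not a PF.
So 3125 − 1296 = 1829 fail.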